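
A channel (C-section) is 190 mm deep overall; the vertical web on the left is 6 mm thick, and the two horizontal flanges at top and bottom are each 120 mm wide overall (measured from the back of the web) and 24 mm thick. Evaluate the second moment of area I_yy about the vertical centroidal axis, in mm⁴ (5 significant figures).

Split into non-overlapping primitives; take the origin at the lower-left of the bounding box.
Web: 6 × 190, A = 1 140 mm², x = 3 mm, Ī = 3 420 mm⁴.
Top flange (beyond web): 114 × 24, A = 2 736 mm², x = 63 mm, Ī = 2 963 088 mm⁴.
Bottom flange (beyond web): 114 × 24, A = 2 736 mm², x = 63 mm, Ī = 2 963 088 mm⁴.
Centroid: x̄ = ΣA·x / ΣA = 52.65517 mm.
Transfer each piece to the vertical centroidal axis using Ī + A·d² with d = x − 52.65517:
  web: d = -49.65517 mm → contributes +2 814 245 mm⁴
  top flange (beyond web): d = 10.34483 mm → contributes +3 255 882 mm⁴
  bottom flange (beyond web): d = 10.34483 mm → contributes +3 255 882 mm⁴
Total I = 9 326 010 mm⁴.

I_yy ≈ 9.3260 × 10⁶ mm⁴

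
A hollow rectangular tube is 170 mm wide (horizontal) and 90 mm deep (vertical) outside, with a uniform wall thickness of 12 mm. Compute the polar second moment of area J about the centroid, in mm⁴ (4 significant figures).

Decompose the section into non-overlapping parts with the origin at the bottom-left of its bounding rectangle.
Outer rectangle: 170 × 90, A = 15 300 mm², y = 45 mm, Ī = 10 327 500 mm⁴.
Inner void (subtracted): 146 × 66, A = 9 636 mm², y = 45 mm, Ī = 3 497 868 mm⁴.
By symmetry the centroid is at mid-height, ȳ = 45 mm.
All pieces are centred on the centroidal x-axis, so I = ΣĪ (holes subtracted) = 6 829 632 mm⁴.
Repeating about the centroidal y-axis gives I_y = 19 730 752 mm⁴.
Polar second moment: J = I_x + I_y = 26 560 384 mm⁴.

J ≈ 2.656 × 10⁷ mm⁴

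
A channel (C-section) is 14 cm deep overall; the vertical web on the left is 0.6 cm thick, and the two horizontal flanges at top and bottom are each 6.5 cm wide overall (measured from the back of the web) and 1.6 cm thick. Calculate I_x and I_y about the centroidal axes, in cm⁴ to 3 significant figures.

Decompose the section into non-overlapping parts with the origin at the bottom-left of its bounding rectangle.
Web: 0.6 × 14, A = 8.4 cm², y = 7 cm, Ī = 137.2 cm⁴.
Top flange (beyond web): 5.9 × 1.6, A = 9.44 cm², y = 13.2 cm, Ī = 2.0139 cm⁴.
Bottom flange (beyond web): 5.9 × 1.6, A = 9.44 cm², y = 0.8 cm, Ī = 2.0139 cm⁴.
By symmetry the centroid is at mid-height, ȳ = 7 cm.
Transfer each piece to the centroidal x-axis using Ī + A·d² with d = y − 7:
  web: d = 0 cm → contributes +137.2 cm⁴
  top flange (beyond web): d = 6.2 cm → contributes +364.89 cm⁴
  bottom flange (beyond web): d = -6.2 cm → contributes +364.89 cm⁴
Total I = 866.97 cm⁴.
For the y-axis: x̄ = 2.5493 cm.
Repeating about the centroidal y-axis gives I_y = 116.42 cm⁴.

I_x ≈ 867 cm⁴, I_y ≈ 116 cm⁴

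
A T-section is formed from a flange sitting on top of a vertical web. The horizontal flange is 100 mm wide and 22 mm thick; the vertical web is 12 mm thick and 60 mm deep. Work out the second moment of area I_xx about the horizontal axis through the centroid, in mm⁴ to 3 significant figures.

I_xx ≈ 1.22 × 10⁶ mm⁴

Break the section into simple shapes (no overlaps), measuring from the bottom-left corner of the bounding box.
Flange: 100 × 22, A = 2 200 mm², y = 71 mm, Ī = 88 733 mm⁴.
Web: 12 × 60, A = 720 mm², y = 30 mm, Ī = 216 000 mm⁴.
Centroid: ȳ = ΣA·y / ΣA = 60.89 mm.
Transfer each piece to the horizontal axis through the centroid using Ī + A·d² with d = y − 60.89:
  flange: d = 10.11 mm → contributes +313 582 mm⁴
  web: d = -30.89 mm → contributes +903 037 mm⁴
Total I = 1 216 618 mm⁴.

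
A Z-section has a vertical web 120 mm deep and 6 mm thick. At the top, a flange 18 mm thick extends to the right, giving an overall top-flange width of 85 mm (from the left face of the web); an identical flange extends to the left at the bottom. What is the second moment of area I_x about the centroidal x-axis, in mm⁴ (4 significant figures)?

Split into non-overlapping primitives; take the origin at the lower-left of the bounding box.
Web: 6 × 120, A = 720 mm², y = 60 mm, Ī = 864 000 mm⁴.
Top flange (beyond web): 79 × 18, A = 1 422 mm², y = 111 mm, Ī = 38 394 mm⁴.
Bottom flange (beyond web): 79 × 18, A = 1 422 mm², y = 9 mm, Ī = 38 394 mm⁴.
Centroid: ȳ = ΣA·y / ΣA = 60 mm.
Transfer each piece to the centroidal x-axis using Ī + A·d² with d = y − 60:
  web: d = 0 mm → contributes +864 000 mm⁴
  top flange (beyond web): d = 51 mm → contributes +3 737 016 mm⁴
  bottom flange (beyond web): d = -51 mm → contributes +3 737 016 mm⁴
Total I = 8 338 032 mm⁴.

I_x ≈ 8.338 × 10⁶ mm⁴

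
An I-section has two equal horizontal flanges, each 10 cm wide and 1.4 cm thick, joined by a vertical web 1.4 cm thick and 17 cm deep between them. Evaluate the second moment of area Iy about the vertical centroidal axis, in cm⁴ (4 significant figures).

Iy ≈ 237.2 cm⁴

Break the section into simple shapes (no overlaps), measuring from the bottom-left corner of the bounding box.
Bottom flange: 10 × 1.4, A = 14 cm², x = 5 cm, Ī = 116.667 cm⁴.
Web: 1.4 × 17, A = 23.8 cm², x = 5 cm, Ī = 3.88733 cm⁴.
Top flange: 10 × 1.4, A = 14 cm², x = 5 cm, Ī = 116.667 cm⁴.
By symmetry the centroid is at mid-width, x̄ = 5 cm.
All pieces are centred on the vertical centroidal axis, so I = ΣĪ = 237.221 cm⁴.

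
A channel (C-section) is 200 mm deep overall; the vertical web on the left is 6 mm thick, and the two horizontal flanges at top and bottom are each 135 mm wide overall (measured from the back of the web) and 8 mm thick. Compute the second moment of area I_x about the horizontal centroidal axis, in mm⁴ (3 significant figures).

I_x ≈ 2.30 × 10⁷ mm⁴

Break the section into simple shapes (no overlaps), measuring from the bottom-left corner of the bounding box.
Web: 6 × 200, A = 1 200 mm², y = 100 mm, Ī = 4 000 000 mm⁴.
Top flange (beyond web): 129 × 8, A = 1 032 mm², y = 196 mm, Ī = 5 504 mm⁴.
Bottom flange (beyond web): 129 × 8, A = 1 032 mm², y = 4 mm, Ī = 5 504 mm⁴.
By symmetry the centroid is at mid-height, ȳ = 100 mm.
Transfer each piece to the horizontal centroidal axis using Ī + A·d² with d = y − 100:
  web: d = 0 mm → contributes +4 000 000 mm⁴
  top flange (beyond web): d = 96 mm → contributes +9 516 416 mm⁴
  bottom flange (beyond web): d = -96 mm → contributes +9 516 416 mm⁴
Total I = 23 032 832 mm⁴.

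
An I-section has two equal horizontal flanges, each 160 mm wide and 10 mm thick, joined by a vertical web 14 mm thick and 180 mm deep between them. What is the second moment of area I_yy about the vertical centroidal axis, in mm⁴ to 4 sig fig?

I_yy ≈ 6.868 × 10⁶ mm⁴

Decompose the section into non-overlapping parts with the origin at the bottom-left of its bounding rectangle.
Bottom flange: 160 × 10, A = 1 600 mm², x = 80 mm, Ī = 3 413 333 mm⁴.
Web: 14 × 180, A = 2 520 mm², x = 80 mm, Ī = 41 160 mm⁴.
Top flange: 160 × 10, A = 1 600 mm², x = 80 mm, Ī = 3 413 333 mm⁴.
By symmetry the centroid is at mid-width, x̄ = 80 mm.
All pieces are centred on the vertical centroidal axis, so I = ΣĪ = 6 867 827 mm⁴.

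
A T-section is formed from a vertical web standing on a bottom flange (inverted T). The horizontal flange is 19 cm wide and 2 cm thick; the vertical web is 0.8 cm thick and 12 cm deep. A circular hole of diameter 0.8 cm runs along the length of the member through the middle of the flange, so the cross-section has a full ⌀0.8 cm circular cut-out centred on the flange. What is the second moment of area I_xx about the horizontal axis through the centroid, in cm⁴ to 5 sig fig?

I_xx ≈ 502.36 cm⁴

Split into non-overlapping primitives; take the origin at the lower-left of the bounding box.
Flange: 19 × 2, A = 38 cm², y = 1 cm, Ī = 12.66667 cm⁴.
Web: 0.8 × 12, A = 9.6 cm², y = 8 cm, Ī = 115.2 cm⁴.
Hole (subtracted): ⌀0.8, A = 0.5026548 cm², y = 1 cm, Ī = 0.02010619 cm⁴.
Centroid: ȳ = ΣA·y / ΣA = 2.426832 cm.
Transfer each piece to the horizontal axis through the centroid using Ī + A·d² with d = y − 2.426832:
  flange: d = -1.426832 cm → contributes +90.02895 cm⁴
  web: d = 5.573168 cm → contributes +413.3779 cm⁴
  hole: d = -1.426832 cm → contributes −1.043436 cm⁴
Total I = 502.3634 cm⁴.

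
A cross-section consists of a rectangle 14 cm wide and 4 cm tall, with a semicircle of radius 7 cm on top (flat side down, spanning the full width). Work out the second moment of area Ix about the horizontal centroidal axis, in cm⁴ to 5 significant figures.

Ix ≈ 1139.2 cm⁴

Split into non-overlapping primitives; take the origin at the lower-left of the bounding box.
Rectangular body: 14 × 4, A = 56 cm², y = 2 cm, Ī = 74.66667 cm⁴.
Semicircular cap: semicircle r = 7, A = 76.96902 cm², y = 6.970892 cm, Ī = 263.5265 cm⁴.
Centroid: ȳ = ΣA·y / ΣA = 4.877397 cm.
Transfer each piece to the horizontal centroidal axis using Ī + A·d² with d = y − 4.877397:
  rectangular body: d = -2.877397 cm → contributes +538.3139 cm⁴
  semicircular cap: d = 2.093495 cm → contributes +600.8602 cm⁴
Total I = 1139.174 cm⁴.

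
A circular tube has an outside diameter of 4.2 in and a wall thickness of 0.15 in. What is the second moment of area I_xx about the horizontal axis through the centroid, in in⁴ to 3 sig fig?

I_xx ≈ 3.92 in⁴

Split into non-overlapping primitives; take the origin at the lower-left of the bounding box.
Outer circle: ⌀4.2, A = 13.854 in², y = 2.1 in, Ī = 15.275 in⁴.
Bore (subtracted): ⌀3.9, A = 11.946 in², y = 2.1 in, Ī = 11.356 in⁴.
By symmetry the centroid is at mid-height, ȳ = 2.1 in.
All pieces are centred on the horizontal axis through the centroid, so I = ΣĪ (holes subtracted) = 3.9184 in⁴.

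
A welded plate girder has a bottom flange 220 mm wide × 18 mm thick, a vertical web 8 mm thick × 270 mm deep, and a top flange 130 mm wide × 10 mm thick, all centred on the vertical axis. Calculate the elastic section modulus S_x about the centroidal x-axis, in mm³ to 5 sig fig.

Decompose the section into non-overlapping parts with the origin at the bottom-left of its bounding rectangle.
Bottom plate: 220 × 18, A = 3 960 mm², y = 9 mm, Ī = 106 920 mm⁴.
Web plate: 8 × 270, A = 2 160 mm², y = 153 mm, Ī = 13 122 000 mm⁴.
Top plate: 130 × 10, A = 1 300 mm², y = 293 mm, Ī = 10833.33 mm⁴.
Centroid: ȳ = ΣA·y / ΣA = 100.6765 mm.
Transfer each piece to the centroidal x-axis using Ī + A·d² with d = y − 100.6765:
  bottom plate: d = -91.67655 mm → contributes +33 389 096 mm⁴
  web plate: d = 52.32345 mm → contributes +19 035 526 mm⁴
  top plate: d = 192.3235 mm → contributes +48 095 636 mm⁴
Total I = 100 520 257 mm⁴.
Extreme fibre distance c = 197.3235 mm; S = I/c = 509418.7 mm³.

S_x ≈ 5.0942 × 10⁵ mm³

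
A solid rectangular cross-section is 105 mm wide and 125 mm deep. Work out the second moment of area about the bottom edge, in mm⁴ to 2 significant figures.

The section: 105 × 125, A = 13 125 mm², y = 62.5 mm, Ī = 17 089 844 mm⁴.
Transfer it to a horizontal axis along the bottom face using Ī + A·d² with d = y − 0:
  the section: d = 62.5 mm → contributes +68 359 375 mm⁴
Total I = 68 359 375 mm⁴.

I_base ≈ 6.8 × 10⁷ mm⁴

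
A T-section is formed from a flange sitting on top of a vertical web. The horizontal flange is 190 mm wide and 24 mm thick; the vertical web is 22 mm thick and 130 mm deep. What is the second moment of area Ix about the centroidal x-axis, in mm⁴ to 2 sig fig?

Ix ≈ 1.5 × 10⁷ mm⁴

Break the section into simple shapes (no overlaps), measuring from the bottom-left corner of the bounding box.
Flange: 190 × 24, A = 4 560 mm², y = 142 mm, Ī = 218 880 mm⁴.
Web: 22 × 130, A = 2 860 mm², y = 65 mm, Ī = 4 027 833 mm⁴.
Centroid: ȳ = ΣA·y / ΣA = 112.3 mm.
Transfer each piece to the centroidal x-axis using Ī + A·d² with d = y − 112.3:
  flange: d = 29.68 mm → contributes +4 235 591 mm⁴
  web: d = -47.32 mm → contributes +10 432 099 mm⁴
Total I = 14 667 690 mm⁴.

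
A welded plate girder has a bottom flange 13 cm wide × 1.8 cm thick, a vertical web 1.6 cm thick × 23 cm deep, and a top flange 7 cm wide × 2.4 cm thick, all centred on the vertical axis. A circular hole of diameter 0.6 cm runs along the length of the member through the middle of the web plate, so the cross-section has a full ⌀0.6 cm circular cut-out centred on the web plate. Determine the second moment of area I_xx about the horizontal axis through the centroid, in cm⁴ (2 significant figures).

Decompose the section into non-overlapping parts with the origin at the bottom-left of its bounding rectangle.
Bottom plate: 13 × 1.8, A = 23.4 cm², y = 0.9 cm, Ī = 6.318 cm⁴.
Web plate: 1.6 × 23, A = 36.8 cm², y = 13.3 cm, Ī = 1 622 cm⁴.
Top plate: 7 × 2.4, A = 16.8 cm², y = 26 cm, Ī = 8.064 cm⁴.
Hole (subtracted): ⌀0.6, A = 0.2827 cm², y = 13.3 cm, Ī = 0.006362 cm⁴.
Centroid: ȳ = ΣA·y / ΣA = 12.3 cm.
Transfer each piece to the horizontal axis through the centroid using Ī + A·d² with d = y − 12.3:
  bottom plate: d = -11.4 cm → contributes +3 047 cm⁴
  web plate: d = 1.001 cm → contributes +1 659 cm⁴
  top plate: d = 13.7 cm → contributes +3 162 cm⁴
  hole: d = 1.001 cm → contributes −0.2897 cm⁴
Total I = 7 867 cm⁴.

I_xx ≈ 7900 cm⁴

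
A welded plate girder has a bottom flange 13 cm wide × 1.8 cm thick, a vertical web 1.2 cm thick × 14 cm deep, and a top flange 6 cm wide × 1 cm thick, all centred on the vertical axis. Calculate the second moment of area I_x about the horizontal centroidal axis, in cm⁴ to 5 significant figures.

Treat the section as a set of non-overlapping primitives; coordinates are from the bounding-box lower-left.
Bottom plate: 13 × 1.8, A = 23.4 cm², y = 0.9 cm, Ī = 6.318 cm⁴.
Web plate: 1.2 × 14, A = 16.8 cm², y = 8.8 cm, Ī = 274.4 cm⁴.
Top plate: 6 × 1, A = 6 cm², y = 16.3 cm, Ī = 0.5 cm⁴.
Centroid: ȳ = ΣA·y / ΣA = 5.772727 cm.
Transfer each piece to the horizontal centroidal axis using Ī + A·d² with d = y − 5.772727:
  bottom plate: d = -4.872727 cm → contributes +561.9152 cm⁴
  web plate: d = 3.027273 cm → contributes +428.3616 cm⁴
  top plate: d = 10.52727 cm → contributes +665.4408 cm⁴
Total I = 1655.718 cm⁴.

I_x ≈ 1655.7 cm⁴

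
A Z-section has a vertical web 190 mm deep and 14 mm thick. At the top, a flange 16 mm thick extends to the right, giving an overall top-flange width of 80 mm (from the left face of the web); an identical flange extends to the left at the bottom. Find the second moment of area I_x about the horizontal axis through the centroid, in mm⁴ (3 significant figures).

I_x ≈ 2.40 × 10⁷ mm⁴

Break the section into simple shapes (no overlaps), measuring from the bottom-left corner of the bounding box.
Web: 14 × 190, A = 2 660 mm², y = 95 mm, Ī = 8 002 167 mm⁴.
Top flange (beyond web): 66 × 16, A = 1 056 mm², y = 182 mm, Ī = 22 528 mm⁴.
Bottom flange (beyond web): 66 × 16, A = 1 056 mm², y = 8 mm, Ī = 22 528 mm⁴.
Centroid: ȳ = ΣA·y / ΣA = 95 mm.
Transfer each piece to the horizontal axis through the centroid using Ī + A·d² with d = y − 95:
  web: d = 0 mm → contributes +8 002 167 mm⁴
  top flange (beyond web): d = 87 mm → contributes +8 015 392 mm⁴
  bottom flange (beyond web): d = -87 mm → contributes +8 015 392 mm⁴
Total I = 24 032 951 mm⁴.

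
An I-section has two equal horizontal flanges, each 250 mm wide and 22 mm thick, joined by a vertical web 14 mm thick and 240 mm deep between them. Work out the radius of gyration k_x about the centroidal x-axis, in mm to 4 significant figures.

Break the section into simple shapes (no overlaps), measuring from the bottom-left corner of the bounding box.
Bottom flange: 250 × 22, A = 5 500 mm², y = 11 mm, Ī = 221 833 mm⁴.
Web: 14 × 240, A = 3 360 mm², y = 142 mm, Ī = 16 128 000 mm⁴.
Top flange: 250 × 22, A = 5 500 mm², y = 273 mm, Ī = 221 833 mm⁴.
By symmetry the centroid is at mid-height, ȳ = 142 mm.
Transfer each piece to the centroidal x-axis using Ī + A·d² with d = y − 142:
  bottom flange: d = -131 mm → contributes +94 607 333 mm⁴
  web: d = 0 mm → contributes +16 128 000 mm⁴
  top flange: d = 131 mm → contributes +94 607 333 mm⁴
Total I = 205 342 667 mm⁴.
Radius of gyration: k = √(I/A) = √(205 342 667 / 14 360) = 119.581 mm.

k_x ≈ 119.6 mm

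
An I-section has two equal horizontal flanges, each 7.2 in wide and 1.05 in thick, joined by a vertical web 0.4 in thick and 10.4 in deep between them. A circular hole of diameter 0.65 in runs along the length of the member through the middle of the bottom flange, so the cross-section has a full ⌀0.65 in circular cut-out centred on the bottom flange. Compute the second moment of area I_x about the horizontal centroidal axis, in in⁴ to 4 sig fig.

Split into non-overlapping primitives; take the origin at the lower-left of the bounding box.
Bottom flange: 7.2 × 1.05, A = 7.56 in², y = 0.525 in, Ī = 0.694575 in⁴.
Web: 0.4 × 10.4, A = 4.16 in², y = 6.25 in, Ī = 37.4955 in⁴.
Top flange: 7.2 × 1.05, A = 7.56 in², y = 11.975 in, Ī = 0.694575 in⁴.
Hole (subtracted): ⌀0.65, A = 0.331831 in², y = 0.525 in, Ī = 0.00876241 in⁴.
Centroid: ȳ = ΣA·y / ΣA = 6.35026 in.
Transfer each piece to the horizontal centroidal axis using Ī + A·d² with d = y − 6.35026:
  bottom flange: d = -5.82526 in → contributes +257.233 in⁴
  web: d = -0.100259 in → contributes +37.5373 in⁴
  top flange: d = 5.62474 in → contributes +239.876 in⁴
  hole: d = -5.82526 in → contributes −11.269 in⁴
Total I = 523.377 in⁴.

I_x ≈ 523.4 in⁴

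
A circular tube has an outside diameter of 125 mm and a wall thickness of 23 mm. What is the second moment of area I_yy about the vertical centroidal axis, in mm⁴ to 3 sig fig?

Treat the section as a set of non-overlapping primitives; coordinates are from the bounding-box lower-left.
Outer circle: ⌀125, A = 12 272 mm², x = 62.5 mm, Ī = 11 984 225 mm⁴.
Bore (subtracted): ⌀79, A = 4901.7 mm², x = 62.5 mm, Ī = 1 911 958 mm⁴.
By symmetry the centroid is at mid-width, x̄ = 62.5 mm.
All pieces are centred on the vertical centroidal axis, so I = ΣĪ (holes subtracted) = 10 072 267 mm⁴.

I_yy ≈ 1.01 × 10⁷ mm⁴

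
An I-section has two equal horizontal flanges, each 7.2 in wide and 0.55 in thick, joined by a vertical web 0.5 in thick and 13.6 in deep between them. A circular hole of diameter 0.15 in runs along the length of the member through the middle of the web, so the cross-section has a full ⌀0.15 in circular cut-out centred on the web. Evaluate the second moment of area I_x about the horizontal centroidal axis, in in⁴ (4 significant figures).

I_x ≈ 501.5 in⁴

Treat the section as a set of non-overlapping primitives; coordinates are from the bounding-box lower-left.
Bottom flange: 7.2 × 0.55, A = 3.96 in², y = 0.275 in, Ī = 0.099825 in⁴.
Web: 0.5 × 13.6, A = 6.8 in², y = 7.35 in, Ī = 104.811 in⁴.
Top flange: 7.2 × 0.55, A = 3.96 in², y = 14.425 in, Ī = 0.099825 in⁴.
Hole (subtracted): ⌀0.15, A = 0.0176715 in², y = 7.35 in, Ī = 0.0000248505 in⁴.
By symmetry the centroid is at mid-height, ȳ = 7.35 in.
Transfer each piece to the horizontal centroidal axis using Ī + A·d² with d = y − 7.35:
  bottom flange: d = -7.075 in → contributes +198.32 in⁴
  web: d = 0 in → contributes +104.811 in⁴
  top flange: d = 7.075 in → contributes +198.32 in⁴
  hole: d = 0 in → contributes −0.0000248505 in⁴
Total I = 501.451 in⁴.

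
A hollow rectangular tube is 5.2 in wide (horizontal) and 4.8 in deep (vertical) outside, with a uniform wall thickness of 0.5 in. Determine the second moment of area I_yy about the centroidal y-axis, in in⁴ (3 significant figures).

I_yy ≈ 32.8 in⁴

Split into non-overlapping primitives; take the origin at the lower-left of the bounding box.
Outer rectangle: 5.2 × 4.8, A = 24.96 in², x = 2.6 in, Ī = 56.243 in⁴.
Inner void (subtracted): 4.2 × 3.8, A = 15.96 in², x = 2.6 in, Ī = 23.461 in⁴.
By symmetry the centroid is at mid-width, x̄ = 2.6 in.
All pieces are centred on the centroidal y-axis, so I = ΣĪ (holes subtracted) = 32.782 in⁴.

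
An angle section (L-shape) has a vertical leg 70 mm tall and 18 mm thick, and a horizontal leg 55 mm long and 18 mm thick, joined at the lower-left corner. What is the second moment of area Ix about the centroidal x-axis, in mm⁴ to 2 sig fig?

Decompose the section into non-overlapping parts with the origin at the bottom-left of its bounding rectangle.
Vertical leg: 18 × 70, A = 1 260 mm², y = 35 mm, Ī = 514 500 mm⁴.
Horizontal leg (remainder): 37 × 18, A = 666 mm², y = 9 mm, Ī = 17 982 mm⁴.
Centroid: ȳ = ΣA·y / ΣA = 26.01 mm.
Transfer each piece to the centroidal x-axis using Ī + A·d² with d = y − 26.01:
  vertical leg: d = 8.991 mm → contributes +616 348 mm⁴
  horizontal leg (remainder): d = -17.01 mm → contributes +210 668 mm⁴
Total I = 827 016 mm⁴.

Ix ≈ 8.3 × 10⁵ mm⁴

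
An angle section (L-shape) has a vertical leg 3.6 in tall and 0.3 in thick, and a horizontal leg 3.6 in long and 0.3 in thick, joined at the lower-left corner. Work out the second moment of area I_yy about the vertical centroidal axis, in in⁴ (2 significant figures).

Split into non-overlapping primitives; take the origin at the lower-left of the bounding box.
Vertical leg: 0.3 × 3.6, A = 1.08 in², x = 0.15 in, Ī = 0.0081 in⁴.
Horizontal leg (remainder): 3.3 × 0.3, A = 0.99 in², x = 1.95 in, Ī = 0.8984 in⁴.
Centroid: x̄ = ΣA·x / ΣA = 1.011 in.
Transfer each piece to the vertical centroidal axis using Ī + A·d² with d = x − 1.011:
  vertical leg: d = -0.8609 in → contributes +0.8085 in⁴
  horizontal leg (remainder): d = 0.9391 in → contributes +1.772 in⁴
Total I = 2.58 in⁴.

I_yy ≈ 2.6 in⁴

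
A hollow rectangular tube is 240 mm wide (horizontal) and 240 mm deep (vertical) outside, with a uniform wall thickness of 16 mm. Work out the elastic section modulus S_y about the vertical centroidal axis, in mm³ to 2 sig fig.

S_y ≈ 1.0 × 10⁶ mm³

Break the section into simple shapes (no overlaps), measuring from the bottom-left corner of the bounding box.
Outer rectangle: 240 × 240, A = 57 600 mm², x = 120 mm, Ī = 276 480 000 mm⁴.
Inner void (subtracted): 208 × 208, A = 43 264 mm², x = 120 mm, Ī = 155 981 141 mm⁴.
By symmetry the centroid is at mid-width, x̄ = 120 mm.
All pieces are centred on the vertical centroidal axis, so I = ΣĪ (holes subtracted) = 120 498 859 mm⁴.
Extreme fibre distance c = 120 mm; S = I/c = 1 004 157 mm³.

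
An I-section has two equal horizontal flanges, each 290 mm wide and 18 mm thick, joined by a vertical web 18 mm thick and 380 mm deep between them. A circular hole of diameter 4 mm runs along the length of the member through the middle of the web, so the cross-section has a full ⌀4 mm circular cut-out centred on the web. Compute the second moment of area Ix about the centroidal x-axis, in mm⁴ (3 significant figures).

Ix ≈ 4.96 × 10⁸ mm⁴

Split into non-overlapping primitives; take the origin at the lower-left of the bounding box.
Bottom flange: 290 × 18, A = 5 220 mm², y = 9 mm, Ī = 140 940 mm⁴.
Web: 18 × 380, A = 6 840 mm², y = 208 mm, Ī = 82 308 000 mm⁴.
Top flange: 290 × 18, A = 5 220 mm², y = 407 mm, Ī = 140 940 mm⁴.
Hole (subtracted): ⌀4, A = 12.566 mm², y = 208 mm, Ī = 12.566 mm⁴.
By symmetry the centroid is at mid-height, ȳ = 208 mm.
Transfer each piece to the centroidal x-axis using Ī + A·d² with d = y − 208:
  bottom flange: d = -199 mm → contributes +206 858 160 mm⁴
  web: d = 0 mm → contributes +82 308 000 mm⁴
  top flange: d = 199 mm → contributes +206 858 160 mm⁴
  hole: d = 0 mm → contributes −12.566 mm⁴
Total I = 496 024 307 mm⁴.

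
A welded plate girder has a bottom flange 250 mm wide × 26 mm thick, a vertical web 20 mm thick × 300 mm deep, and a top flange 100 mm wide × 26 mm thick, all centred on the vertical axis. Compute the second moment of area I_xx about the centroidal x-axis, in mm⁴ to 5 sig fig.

I_xx ≈ 2.6053 × 10⁸ mm⁴

Treat the section as a set of non-overlapping primitives; coordinates are from the bounding-box lower-left.
Bottom plate: 250 × 26, A = 6 500 mm², y = 13 mm, Ī = 366166.7 mm⁴.
Web plate: 20 × 300, A = 6 000 mm², y = 176 mm, Ī = 45 000 000 mm⁴.
Top plate: 100 × 26, A = 2 600 mm², y = 339 mm, Ī = 146466.7 mm⁴.
Centroid: ȳ = ΣA·y / ΣA = 133.9007 mm.
Transfer each piece to the centroidal x-axis using Ī + A·d² with d = y − 133.9007:
  bottom plate: d = -120.9007 mm → contributes +95 376 473 mm⁴
  web plate: d = 42.09934 mm → contributes +55 634 125 mm⁴
  top plate: d = 205.0993 mm → contributes +109 517 386 mm⁴
Total I = 260 527 984 mm⁴.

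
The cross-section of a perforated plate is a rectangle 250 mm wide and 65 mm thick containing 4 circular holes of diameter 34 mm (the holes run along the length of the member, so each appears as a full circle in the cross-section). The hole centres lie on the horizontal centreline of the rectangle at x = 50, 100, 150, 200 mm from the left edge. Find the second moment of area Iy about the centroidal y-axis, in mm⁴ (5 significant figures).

Break the section into simple shapes (no overlaps), measuring from the bottom-left corner of the bounding box.
Plate: 250 × 65, A = 16 250 mm², x = 125 mm, Ī = 84 635 417 mm⁴.
Hole 1 (subtracted): ⌀34, A = 907.9203 mm², x = 50 mm, Ī = 65597.24 mm⁴.
Hole 2 (subtracted): ⌀34, A = 907.9203 mm², x = 100 mm, Ī = 65597.24 mm⁴.
Hole 3 (subtracted): ⌀34, A = 907.9203 mm², x = 150 mm, Ī = 65597.24 mm⁴.
Hole 4 (subtracted): ⌀34, A = 907.9203 mm², x = 200 mm, Ī = 65597.24 mm⁴.
By symmetry the centroid is at mid-width, x̄ = 125 mm.
Transfer each piece to the centroidal y-axis using Ī + A·d² with d = x − 125:
  plate: d = 0 mm → contributes +84 635 417 mm⁴
  hole 1: d = -75 mm → contributes −5 172 649 mm⁴
  hole 2: d = -25 mm → contributes −633047.4 mm⁴
  hole 3: d = 25 mm → contributes −633047.4 mm⁴
  hole 4: d = 75 mm → contributes −5 172 649 mm⁴
Total I = 73 024 024 mm⁴.

Iy ≈ 7.3024 × 10⁷ mm⁴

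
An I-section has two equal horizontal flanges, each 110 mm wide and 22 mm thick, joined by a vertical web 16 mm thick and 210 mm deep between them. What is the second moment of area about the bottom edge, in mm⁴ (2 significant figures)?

I_base ≈ 2.1 × 10⁸ mm⁴

Split into non-overlapping primitives; take the origin at the lower-left of the bounding box.
Bottom flange: 110 × 22, A = 2 420 mm², y = 11 mm, Ī = 97 607 mm⁴.
Web: 16 × 210, A = 3 360 mm², y = 127 mm, Ī = 12 348 000 mm⁴.
Top flange: 110 × 22, A = 2 420 mm², y = 243 mm, Ī = 97 607 mm⁴.
Transfer each piece to the base of the section using Ī + A·d² with d = y − 0:
  bottom flange: d = 11 mm → contributes +390 427 mm⁴
  web: d = 127 mm → contributes +66 541 440 mm⁴
  top flange: d = 243 mm → contributes +142 996 187 mm⁴
Total I = 209 928 053 mm⁴.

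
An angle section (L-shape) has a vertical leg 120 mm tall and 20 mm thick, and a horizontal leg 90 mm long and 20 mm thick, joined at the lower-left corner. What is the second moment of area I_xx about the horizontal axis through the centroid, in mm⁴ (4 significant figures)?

Break the section into simple shapes (no overlaps), measuring from the bottom-left corner of the bounding box.
Vertical leg: 20 × 120, A = 2 400 mm², y = 60 mm, Ī = 2 880 000 mm⁴.
Horizontal leg (remainder): 70 × 20, A = 1 400 mm², y = 10 mm, Ī = 46666.7 mm⁴.
Centroid: ȳ = ΣA·y / ΣA = 41.5789 mm.
Transfer each piece to the horizontal axis through the centroid using Ī + A·d² with d = y − 41.5789:
  vertical leg: d = 18.4211 mm → contributes +3 694 404 mm⁴
  horizontal leg (remainder): d = -31.5789 mm → contributes +1 442 789 mm⁴
Total I = 5 137 193 mm⁴.

I_xx ≈ 5.137 × 10⁶ mm⁴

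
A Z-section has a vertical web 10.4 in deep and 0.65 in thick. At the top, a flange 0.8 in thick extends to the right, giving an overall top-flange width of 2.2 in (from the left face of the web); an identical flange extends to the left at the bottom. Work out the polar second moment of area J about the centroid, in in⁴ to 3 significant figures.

J ≈ 122 in⁴

Break the section into simple shapes (no overlaps), measuring from the bottom-left corner of the bounding box.
Web: 0.65 × 10.4, A = 6.76 in², y = 5.2 in, Ī = 60.93 in⁴.
Top flange (beyond web): 1.55 × 0.8, A = 1.24 in², y = 10 in, Ī = 0.066133 in⁴.
Bottom flange (beyond web): 1.55 × 0.8, A = 1.24 in², y = 0.4 in, Ī = 0.066133 in⁴.
Centroid: ȳ = ΣA·y / ΣA = 5.2 in.
Transfer each piece to the centroidal x-axis using Ī + A·d² with d = y − 5.2:
  web: d = 0 in → contributes +60.93 in⁴
  top flange (beyond web): d = 4.8 in → contributes +28.636 in⁴
  bottom flange (beyond web): d = -4.8 in → contributes +28.636 in⁴
Total I = 118.2 in⁴.
For the y-axis: x̄ = 1.875 in.
Repeating about the centroidal y-axis gives I_y = 3.7353 in⁴.
Polar second moment: J = I_x + I_y = 121.94 in⁴.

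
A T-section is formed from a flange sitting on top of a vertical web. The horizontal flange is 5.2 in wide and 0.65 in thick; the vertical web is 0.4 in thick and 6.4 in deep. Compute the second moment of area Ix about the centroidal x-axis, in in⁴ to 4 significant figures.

Ix ≈ 26.96 in⁴

Break the section into simple shapes (no overlaps), measuring from the bottom-left corner of the bounding box.
Flange: 5.2 × 0.65, A = 3.38 in², y = 6.725 in, Ī = 0.119004 in⁴.
Web: 0.4 × 6.4, A = 2.56 in², y = 3.2 in, Ī = 8.73813 in⁴.
Centroid: ȳ = ΣA·y / ΣA = 5.20581 in.
Transfer each piece to the centroidal x-axis using Ī + A·d² with d = y − 5.20581:
  flange: d = 1.51919 in → contributes +7.91986 in⁴
  web: d = -2.00581 in → contributes +19.0377 in⁴
Total I = 26.9575 in⁴.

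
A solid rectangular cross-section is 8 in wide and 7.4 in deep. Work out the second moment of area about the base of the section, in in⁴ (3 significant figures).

The section: 8 × 7.4, A = 59.2 in², y = 3.7 in, Ī = 270.15 in⁴.
Transfer it to a horizontal axis along the bottom face using Ī + A·d² with d = y − 0:
  the section: d = 3.7 in → contributes +1080.6 in⁴
Total I = 1080.6 in⁴.

I_base ≈ 1080 in⁴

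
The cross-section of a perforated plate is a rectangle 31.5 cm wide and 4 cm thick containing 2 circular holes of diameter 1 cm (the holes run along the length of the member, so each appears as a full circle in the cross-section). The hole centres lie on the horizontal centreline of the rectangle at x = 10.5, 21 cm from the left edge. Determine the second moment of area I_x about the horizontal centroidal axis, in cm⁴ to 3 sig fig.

I_x ≈ 168 cm⁴

Break the section into simple shapes (no overlaps), measuring from the bottom-left corner of the bounding box.
Plate: 31.5 × 4, A = 126 cm², y = 2 cm, Ī = 168 cm⁴.
Hole 1 (subtracted): ⌀1, A = 0.7854 cm², y = 2 cm, Ī = 0.049087 cm⁴.
Hole 2 (subtracted): ⌀1, A = 0.7854 cm², y = 2 cm, Ī = 0.049087 cm⁴.
By symmetry the centroid is at mid-height, ȳ = 2 cm.
All pieces are centred on the horizontal centroidal axis, so I = ΣĪ (holes subtracted) = 167.9 cm⁴.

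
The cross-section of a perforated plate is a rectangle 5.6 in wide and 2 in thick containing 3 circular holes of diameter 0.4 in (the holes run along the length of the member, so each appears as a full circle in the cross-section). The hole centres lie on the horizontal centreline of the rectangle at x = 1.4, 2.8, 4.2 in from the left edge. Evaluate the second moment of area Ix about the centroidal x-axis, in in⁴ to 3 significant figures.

Ix ≈ 3.73 in⁴

Decompose the section into non-overlapping parts with the origin at the bottom-left of its bounding rectangle.
Plate: 5.6 × 2, A = 11.2 in², y = 1 in, Ī = 3.7333 in⁴.
Hole 1 (subtracted): ⌀0.4, A = 0.12566 in², y = 1 in, Ī = 0.0012566 in⁴.
Hole 2 (subtracted): ⌀0.4, A = 0.12566 in², y = 1 in, Ī = 0.0012566 in⁴.
Hole 3 (subtracted): ⌀0.4, A = 0.12566 in², y = 1 in, Ī = 0.0012566 in⁴.
By symmetry the centroid is at mid-height, ȳ = 1 in.
All pieces are centred on the centroidal x-axis, so I = ΣĪ (holes subtracted) = 3.7296 in⁴.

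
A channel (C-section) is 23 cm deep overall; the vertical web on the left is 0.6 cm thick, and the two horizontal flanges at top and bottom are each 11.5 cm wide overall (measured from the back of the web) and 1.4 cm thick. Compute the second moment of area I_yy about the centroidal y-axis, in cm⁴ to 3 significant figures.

I_yy ≈ 617 cm⁴

Treat the section as a set of non-overlapping primitives; coordinates are from the bounding-box lower-left.
Web: 0.6 × 23, A = 13.8 cm², x = 0.3 cm, Ī = 0.414 cm⁴.
Top flange (beyond web): 10.9 × 1.4, A = 15.26 cm², x = 6.05 cm, Ī = 151.09 cm⁴.
Bottom flange (beyond web): 10.9 × 1.4, A = 15.26 cm², x = 6.05 cm, Ī = 151.09 cm⁴.
Centroid: x̄ = ΣA·x / ΣA = 4.2596 cm.
Transfer each piece to the centroidal y-axis using Ī + A·d² with d = x − 4.2596:
  web: d = -3.9596 cm → contributes +216.78 cm⁴
  top flange (beyond web): d = 1.7904 cm → contributes +200 cm⁴
  bottom flange (beyond web): d = 1.7904 cm → contributes +200 cm⁴
Total I = 616.78 cm⁴.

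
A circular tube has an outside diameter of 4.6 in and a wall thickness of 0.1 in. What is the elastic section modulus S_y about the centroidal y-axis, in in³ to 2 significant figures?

Split into non-overlapping primitives; take the origin at the lower-left of the bounding box.
Outer circle: ⌀4.6, A = 16.62 in², x = 2.3 in, Ī = 21.98 in⁴.
Bore (subtracted): ⌀4.4, A = 15.21 in², x = 2.3 in, Ī = 18.4 in⁴.
By symmetry the centroid is at mid-width, x̄ = 2.3 in.
All pieces are centred on the centroidal y-axis, so I = ΣĪ (holes subtracted) = 3.58 in⁴.
Extreme fibre distance c = 2.3 in; S = I/c = 1.557 in³.

S_y ≈ 1.6 in³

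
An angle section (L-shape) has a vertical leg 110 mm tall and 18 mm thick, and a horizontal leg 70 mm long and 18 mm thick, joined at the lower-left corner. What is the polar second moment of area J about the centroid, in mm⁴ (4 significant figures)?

Break the section into simple shapes (no overlaps), measuring from the bottom-left corner of the bounding box.
Vertical leg: 18 × 110, A = 1 980 mm², y = 55 mm, Ī = 1 996 500 mm⁴.
Horizontal leg (remainder): 52 × 18, A = 936 mm², y = 9 mm, Ī = 25 272 mm⁴.
Centroid: ȳ = ΣA·y / ΣA = 40.2346 mm.
Transfer each piece to the centroidal x-axis using Ī + A·d² with d = y − 40.2346:
  vertical leg: d = 14.7654 mm → contributes +2 428 176 mm⁴
  horizontal leg (remainder): d = -31.2346 mm → contributes +938 432 mm⁴
Total I = 3 366 608 mm⁴.
For the y-axis: x̄ = 20.2346 mm.
Repeating about the centroidal y-axis gives I_y = 1 042 928 mm⁴.
Polar second moment: J = I_x + I_y = 4 409 535 mm⁴.

J ≈ 4.410 × 10⁶ mm⁴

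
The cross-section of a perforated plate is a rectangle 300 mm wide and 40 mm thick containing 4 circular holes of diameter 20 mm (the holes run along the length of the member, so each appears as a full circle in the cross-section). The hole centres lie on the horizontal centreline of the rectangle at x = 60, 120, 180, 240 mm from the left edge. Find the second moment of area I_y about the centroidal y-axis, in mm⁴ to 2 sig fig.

Treat the section as a set of non-overlapping primitives; coordinates are from the bounding-box lower-left.
Plate: 300 × 40, A = 12 000 mm², x = 150 mm, Ī = 90 000 000 mm⁴.
Hole 1 (subtracted): ⌀20, A = 314.2 mm², x = 60 mm, Ī = 7 854 mm⁴.
Hole 2 (subtracted): ⌀20, A = 314.2 mm², x = 120 mm, Ī = 7 854 mm⁴.
Hole 3 (subtracted): ⌀20, A = 314.2 mm², x = 180 mm, Ī = 7 854 mm⁴.
Hole 4 (subtracted): ⌀20, A = 314.2 mm², x = 240 mm, Ī = 7 854 mm⁴.
By symmetry the centroid is at mid-width, x̄ = 150 mm.
Transfer each piece to the centroidal y-axis using Ī + A·d² with d = x − 150:
  plate: d = 0 mm → contributes +90 000 000 mm⁴
  hole 1: d = -90 mm → contributes −2 552 544 mm⁴
  hole 2: d = -30 mm → contributes −290 597 mm⁴
  hole 3: d = 30 mm → contributes −290 597 mm⁴
  hole 4: d = 90 mm → contributes −2 552 544 mm⁴
Total I = 84 313 717 mm⁴.

I_y ≈ 8.4 × 10⁷ mm⁴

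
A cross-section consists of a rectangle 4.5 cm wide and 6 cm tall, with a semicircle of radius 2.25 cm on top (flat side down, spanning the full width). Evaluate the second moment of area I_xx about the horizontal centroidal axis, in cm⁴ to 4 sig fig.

I_xx ≈ 179.9 cm⁴

Split into non-overlapping primitives; take the origin at the lower-left of the bounding box.
Rectangular body: 4.5 × 6, A = 27 cm², y = 3 cm, Ī = 81 cm⁴.
Semicircular cap: semicircle r = 2.25, A = 7.95216 cm², y = 6.95493 cm, Ī = 2.81295 cm⁴.
Centroid: ȳ = ΣA·y / ΣA = 3.89981 cm.
Transfer each piece to the horizontal centroidal axis using Ī + A·d² with d = y − 3.89981:
  rectangular body: d = -0.899808 cm → contributes +102.861 cm⁴
  semicircular cap: d = 3.05512 cm → contributes +77.0366 cm⁴
Total I = 179.897 cm⁴.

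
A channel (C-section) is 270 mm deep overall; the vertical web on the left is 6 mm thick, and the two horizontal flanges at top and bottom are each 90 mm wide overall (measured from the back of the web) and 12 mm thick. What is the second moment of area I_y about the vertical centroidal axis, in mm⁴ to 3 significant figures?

I_y ≈ 3.01 × 10⁶ mm⁴

Split into non-overlapping primitives; take the origin at the lower-left of the bounding box.
Web: 6 × 270, A = 1 620 mm², x = 3 mm, Ī = 4 860 mm⁴.
Top flange (beyond web): 84 × 12, A = 1 008 mm², x = 48 mm, Ī = 592 704 mm⁴.
Bottom flange (beyond web): 84 × 12, A = 1 008 mm², x = 48 mm, Ī = 592 704 mm⁴.
Centroid: x̄ = ΣA·x / ΣA = 27.95 mm.
Transfer each piece to the vertical centroidal axis using Ī + A·d² with d = x − 27.95:
  web: d = -24.95 mm → contributes +1 013 354 mm⁴
  top flange (beyond web): d = 20.05 mm → contributes +997 903 mm⁴
  bottom flange (beyond web): d = 20.05 mm → contributes +997 903 mm⁴
Total I = 3 009 159 mm⁴.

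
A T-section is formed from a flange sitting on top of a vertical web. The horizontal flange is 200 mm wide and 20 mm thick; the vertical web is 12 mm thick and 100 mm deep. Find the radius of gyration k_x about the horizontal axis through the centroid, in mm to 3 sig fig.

k_x ≈ 29.3 mm

Split into non-overlapping primitives; take the origin at the lower-left of the bounding box.
Flange: 200 × 20, A = 4 000 mm², y = 110 mm, Ī = 133 333 mm⁴.
Web: 12 × 100, A = 1 200 mm², y = 50 mm, Ī = 1 000 000 mm⁴.
Centroid: ȳ = ΣA·y / ΣA = 96.154 mm.
Transfer each piece to the horizontal axis through the centroid using Ī + A·d² with d = y − 96.154:
  flange: d = 13.846 mm → contributes +900 197 mm⁴
  web: d = -46.154 mm → contributes +3 556 213 mm⁴
Total I = 4 456 410 mm⁴.
Radius of gyration: k = √(I/A) = √(4 456 410 / 5 200) = 29.275 mm.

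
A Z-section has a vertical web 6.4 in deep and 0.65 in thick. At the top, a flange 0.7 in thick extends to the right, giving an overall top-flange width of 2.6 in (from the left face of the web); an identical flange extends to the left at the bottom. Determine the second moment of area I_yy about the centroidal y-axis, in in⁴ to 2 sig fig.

Treat the section as a set of non-overlapping primitives; coordinates are from the bounding-box lower-left.
Web: 0.65 × 6.4, A = 4.16 in², x = 2.275 in, Ī = 0.1465 in⁴.
Top flange (beyond web): 1.95 × 0.7, A = 1.365 in², x = 3.575 in, Ī = 0.4325 in⁴.
Bottom flange (beyond web): 1.95 × 0.7, A = 1.365 in², x = 0.975 in, Ī = 0.4325 in⁴.
Centroid: x̄ = ΣA·x / ΣA = 2.275 in.
Transfer each piece to the centroidal y-axis using Ī + A·d² with d = x − 2.275:
  web: d = 0 in → contributes +0.1465 in⁴
  top flange (beyond web): d = 1.3 in → contributes +2.739 in⁴
  bottom flange (beyond web): d = -1.3 in → contributes +2.739 in⁴
Total I = 5.625 in⁴.

I_yy ≈ 5.6 in⁴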